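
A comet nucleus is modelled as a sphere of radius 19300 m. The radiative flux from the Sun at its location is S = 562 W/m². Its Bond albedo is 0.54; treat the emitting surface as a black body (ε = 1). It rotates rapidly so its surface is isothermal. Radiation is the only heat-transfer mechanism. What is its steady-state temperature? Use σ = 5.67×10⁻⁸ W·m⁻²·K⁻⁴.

At equilibrium, absorbed power = emitted power.
Absorbing cross-section = πr² = 1.170×10⁹ m²; emitting surface = 4πr² = 4.681×10⁹ m² (ratio 4).
(1−a)S·A_cross = εσ·A_surf·T⁴  ⇒  T⁴ = (1−a)S/(4σ).
T⁴ = 0.460·562/(4·5.67×10⁻⁸) = 1.140×10⁹ K⁴.
T = (1.140×10⁹)^(1/4).

T ≈ 184 K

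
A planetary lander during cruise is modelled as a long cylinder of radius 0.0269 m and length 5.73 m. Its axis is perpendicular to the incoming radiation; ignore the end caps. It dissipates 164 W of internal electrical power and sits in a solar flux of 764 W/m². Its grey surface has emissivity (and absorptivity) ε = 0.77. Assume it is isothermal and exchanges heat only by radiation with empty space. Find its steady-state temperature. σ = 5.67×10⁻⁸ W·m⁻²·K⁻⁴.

At steady state, absorbed solar power + internal power = radiated power.
Absorbed: α·S·A_cross = 0.77·764·0.3083 = 181.4 W (cross-section 2rL).
Total input = 181.4 + 164 = 345.4 W.
Radiated: εσ·A_surf·T⁴ with A_surf = 2πrL = 0.9685 m².
T⁴ = 345.4/(0.77·5.67×10⁻⁸·0.9685) = 8.168×10⁹ K⁴.

T ≈ 301 K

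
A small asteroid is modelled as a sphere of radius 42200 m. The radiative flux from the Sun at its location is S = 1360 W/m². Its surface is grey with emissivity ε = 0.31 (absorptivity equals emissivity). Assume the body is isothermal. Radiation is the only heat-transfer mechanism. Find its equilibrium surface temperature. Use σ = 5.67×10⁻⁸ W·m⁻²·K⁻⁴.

At equilibrium, absorbed power = emitted power.
Absorbing cross-section = πr² = 5.595×10⁹ m²; emitting surface = 4πr² = 2.238×10¹⁰ m² (ratio 4).
εS·A_cross = εσ·A_surf·T⁴  ⇒  T⁴ = S/(4σ)   (ε cancels).
T⁴ = 1360/(4·5.67×10⁻⁸) = 5.996×10⁹ K⁴.
T = (5.996×10⁹)^(1/4).

T ≈ 278 K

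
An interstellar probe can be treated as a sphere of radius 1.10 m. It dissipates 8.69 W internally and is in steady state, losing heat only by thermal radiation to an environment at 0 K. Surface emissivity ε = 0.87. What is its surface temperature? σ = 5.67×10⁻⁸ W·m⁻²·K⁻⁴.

Steady state: internal power = radiated power, P = εσA T⁴.
Radiating area A = 4πr² = 15.21 m².
T⁴ = P/(εσA) = 8.69/(0.87·5.67×10⁻⁸·15.21) = 1.159×10⁷ K⁴.
T = (1.159×10⁷)^(1/4).

T ≈ 58.3 K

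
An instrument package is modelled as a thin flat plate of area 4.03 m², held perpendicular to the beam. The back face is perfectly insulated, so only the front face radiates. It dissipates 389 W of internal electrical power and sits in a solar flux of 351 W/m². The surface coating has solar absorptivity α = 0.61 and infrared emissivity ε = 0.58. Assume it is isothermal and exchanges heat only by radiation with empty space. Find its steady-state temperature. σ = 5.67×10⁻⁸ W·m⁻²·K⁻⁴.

At steady state, absorbed solar power + internal power = radiated power.
Absorbed: α·S·A_cross = 0.61·351·4.030 = 862.9 W (cross-section A).
Total input = 862.9 + 389 = 1252 W.
Radiated: εσ·A_surf·T⁴ with A_surf = A = 4.030 m².
T⁴ = 1252/(0.58·5.67×10⁻⁸·4.030) = 9.446×10⁹ K⁴.

T ≈ 312 K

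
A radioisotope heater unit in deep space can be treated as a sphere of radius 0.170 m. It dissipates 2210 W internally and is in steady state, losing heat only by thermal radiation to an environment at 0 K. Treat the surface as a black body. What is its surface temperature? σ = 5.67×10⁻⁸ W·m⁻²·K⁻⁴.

T ≈ 572 K

Steady state: internal power = radiated power, P = εσA T⁴.
Radiating area A = 4πr² = 0.3632 m².
T⁴ = P/(εσA) = 2210/(1.0·5.67×10⁻⁸·0.3632) = 1.073×10¹¹ K⁴.
T = (1.073×10¹¹)^(1/4).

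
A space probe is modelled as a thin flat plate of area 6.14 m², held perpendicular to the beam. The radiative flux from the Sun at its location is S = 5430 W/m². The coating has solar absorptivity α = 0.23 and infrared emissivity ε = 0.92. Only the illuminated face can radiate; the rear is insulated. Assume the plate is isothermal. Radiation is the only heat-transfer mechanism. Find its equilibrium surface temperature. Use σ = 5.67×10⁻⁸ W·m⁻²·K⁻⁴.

At equilibrium, absorbed power = emitted power.
Absorbing cross-section = A = 6.140 m²; emitting surface = A = 6.140 m² (ratio 1).
αS·A_cross = εσ·A_surf·T⁴  ⇒  T⁴ = αS/(ε·1σ).
T⁴ = 0.230·5430/(0.92·1·5.67×10⁻⁸) = 2.394×10¹⁰ K⁴.
T = (2.394×10¹⁰)^(1/4).

T ≈ 393 K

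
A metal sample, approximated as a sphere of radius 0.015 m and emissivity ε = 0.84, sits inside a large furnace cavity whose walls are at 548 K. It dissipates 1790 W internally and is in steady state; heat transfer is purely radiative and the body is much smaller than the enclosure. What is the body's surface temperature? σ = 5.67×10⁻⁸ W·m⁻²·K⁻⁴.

T ≈ 1910 K

For a small grey body in a large enclosure, net radiated power = εσA(T⁴ − T_w⁴).
Steady state: P = εσA(T⁴ − T_w⁴) with A = 4πr² = 0.002827 m².
T⁴ = P/(εσA) + T_w⁴ = 1790/(0.84·5.67×10⁻⁸·0.002827) + (548)⁴
    = 1.329×10¹³ + 9.018×10¹⁰ = 1.338×10¹³ K⁴.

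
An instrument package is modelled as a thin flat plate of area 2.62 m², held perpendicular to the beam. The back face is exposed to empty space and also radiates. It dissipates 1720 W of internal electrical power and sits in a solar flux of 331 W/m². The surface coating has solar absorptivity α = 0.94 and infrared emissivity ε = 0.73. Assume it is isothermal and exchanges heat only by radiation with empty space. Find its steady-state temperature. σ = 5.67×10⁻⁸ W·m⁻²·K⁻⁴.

T ≈ 329 K

At steady state, absorbed solar power + internal power = radiated power.
Absorbed: α·S·A_cross = 0.94·331·2.620 = 815.2 W (cross-section A).
Total input = 815.2 + 1720 = 2535 W.
Radiated: εσ·A_surf·T⁴ with A_surf = 2A = 5.240 m².
T⁴ = 2535/(0.73·5.67×10⁻⁸·5.240) = 1.169×10¹⁰ K⁴.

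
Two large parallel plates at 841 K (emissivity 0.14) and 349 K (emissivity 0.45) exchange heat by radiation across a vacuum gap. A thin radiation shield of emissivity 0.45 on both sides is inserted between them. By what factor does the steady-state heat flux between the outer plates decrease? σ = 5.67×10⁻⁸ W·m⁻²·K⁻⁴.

Without shield: q₀ = σΔ(T⁴)/(1/ε₁+1/ε₂−1) with denominator 8.365.
With shield the two gaps are in series; the resistances add: (1/ε₁+1/ε_s−1)+(1/ε_s+1/ε₂−1) = 8.365+3.444 = 11.81.
Heat-flux ratio q₀/q = 11.81/8.365.

factor ≈ 1.41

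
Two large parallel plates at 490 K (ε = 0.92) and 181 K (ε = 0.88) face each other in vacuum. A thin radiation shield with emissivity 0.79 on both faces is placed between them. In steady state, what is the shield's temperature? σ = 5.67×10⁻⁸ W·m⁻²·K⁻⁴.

T_s ≈ 416 K

In steady state the net flux on the hot side equals that on the cold side.
σ(T₁⁴−T_s⁴)/D₁ = σ(T_s⁴−T₂⁴)/D₂, with D₁ = 1/ε₁+1/ε_s−1 = 1.353, D₂ = 1/ε_s+1/ε₂−1 = 1.402.
Solve for T_s⁴: T_s⁴ = (D₂·T₁⁴ + D₁·T₂⁴)/(D₁+D₂) = 2.987×10¹⁰ K⁴.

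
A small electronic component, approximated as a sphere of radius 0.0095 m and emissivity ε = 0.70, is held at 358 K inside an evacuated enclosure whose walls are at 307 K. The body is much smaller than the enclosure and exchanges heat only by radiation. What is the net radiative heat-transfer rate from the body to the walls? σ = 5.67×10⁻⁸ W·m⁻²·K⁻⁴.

For a small grey body in a large enclosure: P_net = εσA(T_body⁴ − T_wall⁴).
A = 4πr² = 0.001134 m²; T_body⁴ − T_wall⁴ = 1.643×10¹⁰ − 8.883×10⁹ = 7.543×10⁹ K⁴.
|P_net| = 0.70·5.67×10⁻⁸·0.001134·7.543×10⁹.

P_net ≈ 0.340 W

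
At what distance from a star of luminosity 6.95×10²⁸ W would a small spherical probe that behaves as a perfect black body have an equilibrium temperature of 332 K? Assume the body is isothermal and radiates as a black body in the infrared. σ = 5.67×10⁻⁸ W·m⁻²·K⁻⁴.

For an isothermal black-emitting sphere, (1−a)S·πr² = σ·4πr²·T⁴ ⇒ S = 4σT⁴/(1−a).
S = 4·5.67×10⁻⁸·(332)⁴/1.00 = 2755 W/m².
Flux falls as S = L/(4πd²), so d = √(L/(4πS)) = √(6.95×10²⁸/(4π·2755)).

d ≈ 1.42×10¹² m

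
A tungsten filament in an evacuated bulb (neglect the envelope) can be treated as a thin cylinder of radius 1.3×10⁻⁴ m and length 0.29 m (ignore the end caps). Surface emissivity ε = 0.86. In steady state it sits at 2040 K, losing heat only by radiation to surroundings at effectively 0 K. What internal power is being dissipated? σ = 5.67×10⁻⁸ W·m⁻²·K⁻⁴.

P ≈ 200 W

Steady state: P = εσA T⁴.
A = 2πrL = 2.369×10⁻⁴ m²; T⁴ = (2040)⁴ = 1.732×10¹³ K⁴.
P = 0.86 × 5.67×10⁻⁸ × 2.369×10⁻⁴ × 1.732×10¹³.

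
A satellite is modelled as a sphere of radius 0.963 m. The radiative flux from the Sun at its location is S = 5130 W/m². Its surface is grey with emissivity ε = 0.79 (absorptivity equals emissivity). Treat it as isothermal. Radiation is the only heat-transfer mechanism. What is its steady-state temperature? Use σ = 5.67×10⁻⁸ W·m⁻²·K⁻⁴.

T ≈ 388 K

At equilibrium, absorbed power = emitted power.
Absorbing cross-section = πr² = 2.913 m²; emitting surface = 4πr² = 11.65 m² (ratio 4).
εS·A_cross = εσ·A_surf·T⁴  ⇒  T⁴ = S/(4σ)   (ε cancels).
T⁴ = 5130/(4·5.67×10⁻⁸) = 2.262×10¹⁰ K⁴.
T = (2.262×10¹⁰)^(1/4).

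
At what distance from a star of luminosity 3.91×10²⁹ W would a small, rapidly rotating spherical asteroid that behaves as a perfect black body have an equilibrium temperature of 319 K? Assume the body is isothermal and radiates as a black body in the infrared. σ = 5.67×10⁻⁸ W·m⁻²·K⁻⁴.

d ≈ 3.64×10¹² m

For an isothermal black-emitting sphere, (1−a)S·πr² = σ·4πr²·T⁴ ⇒ S = 4σT⁴/(1−a).
S = 4·5.67×10⁻⁸·(319)⁴/1.00 = 2349 W/m².
Flux falls as S = L/(4πd²), so d = √(L/(4πS)) = √(3.91×10²⁹/(4π·2349)).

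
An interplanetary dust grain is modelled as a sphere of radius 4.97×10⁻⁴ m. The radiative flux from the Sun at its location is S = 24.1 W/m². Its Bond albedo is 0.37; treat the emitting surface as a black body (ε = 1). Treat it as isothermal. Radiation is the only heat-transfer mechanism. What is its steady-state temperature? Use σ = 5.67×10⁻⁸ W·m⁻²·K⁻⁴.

T ≈ 90.5 K

At equilibrium, absorbed power = emitted power.
Absorbing cross-section = πr² = 7.760×10⁻⁷ m²; emitting surface = 4πr² = 3.104×10⁻⁶ m² (ratio 4).
(1−a)S·A_cross = εσ·A_surf·T⁴  ⇒  T⁴ = (1−a)S/(4σ).
T⁴ = 0.630·24.1/(4·5.67×10⁻⁸) = 6.694×10⁷ K⁴.
T = (6.694×10⁷)^(1/4).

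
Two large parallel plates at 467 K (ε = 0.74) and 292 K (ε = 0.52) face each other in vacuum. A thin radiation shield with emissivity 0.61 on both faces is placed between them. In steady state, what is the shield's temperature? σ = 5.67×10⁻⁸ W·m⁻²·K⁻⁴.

T_s ≈ 416 K

In steady state the net flux on the hot side equals that on the cold side.
σ(T₁⁴−T_s⁴)/D₁ = σ(T_s⁴−T₂⁴)/D₂, with D₁ = 1/ε₁+1/ε_s−1 = 1.991, D₂ = 1/ε_s+1/ε₂−1 = 2.562.
Solve for T_s⁴: T_s⁴ = (D₂·T₁⁴ + D₁·T₂⁴)/(D₁+D₂) = 2.995×10¹⁰ K⁴.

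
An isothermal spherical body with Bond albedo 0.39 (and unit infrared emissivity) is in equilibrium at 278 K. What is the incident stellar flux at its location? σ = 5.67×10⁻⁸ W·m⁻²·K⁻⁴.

(1−a)S·πr² = σ·4πr²·T⁴ ⇒ S = 4σT⁴/(1−a).
S = 4·5.67×10⁻⁸·5.973×10⁹/0.610.

S ≈ 2220 W/m²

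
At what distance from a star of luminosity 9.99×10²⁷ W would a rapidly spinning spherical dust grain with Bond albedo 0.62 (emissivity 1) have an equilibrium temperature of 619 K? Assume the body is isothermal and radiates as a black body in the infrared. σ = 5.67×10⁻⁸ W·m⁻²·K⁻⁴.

For an isothermal black-emitting sphere, (1−a)S·πr² = σ·4πr²·T⁴ ⇒ S = 4σT⁴/(1−a).
S = 4·5.67×10⁻⁸·(619)⁴/0.380 = 87620 W/m².
Flux falls as S = L/(4πd²), so d = √(L/(4πS)) = √(9.99×10²⁷/(4π·87620)).

d ≈ 9.53×10¹⁰ m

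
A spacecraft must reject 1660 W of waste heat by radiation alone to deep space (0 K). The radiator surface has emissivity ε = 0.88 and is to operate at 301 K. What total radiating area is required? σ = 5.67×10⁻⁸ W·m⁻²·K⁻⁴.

A ≈ 4.05 m²

P = εσA T⁴ ⇒ A = P/(εσT⁴).
T⁴ = 8.209×10⁹ K⁴.
A = 1660/(0.88 × 5.67×10⁻⁸ × 8.209×10⁹).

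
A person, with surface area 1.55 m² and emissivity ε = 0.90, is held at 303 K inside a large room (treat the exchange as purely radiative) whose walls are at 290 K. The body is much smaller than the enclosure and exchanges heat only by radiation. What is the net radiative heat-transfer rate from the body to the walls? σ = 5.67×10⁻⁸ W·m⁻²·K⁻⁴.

P_net ≈ 107 W

For a small grey body in a large enclosure: P_net = εσA(T_body⁴ − T_wall⁴).
A = 1.55 m²; T_body⁴ − T_wall⁴ = 8.429×10⁹ − 7.073×10⁹ = 1.356×10⁹ K⁴.
|P_net| = 0.90·5.67×10⁻⁸·1.550·1.356×10⁹.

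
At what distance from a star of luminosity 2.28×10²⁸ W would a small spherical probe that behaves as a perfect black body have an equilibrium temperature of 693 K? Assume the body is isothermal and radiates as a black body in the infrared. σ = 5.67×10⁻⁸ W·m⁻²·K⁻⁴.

For an isothermal black-emitting sphere, (1−a)S·πr² = σ·4πr²·T⁴ ⇒ S = 4σT⁴/(1−a).
S = 4·5.67×10⁻⁸·(693)⁴/1.00 = 52310 W/m².
Flux falls as S = L/(4πd²), so d = √(L/(4πS)) = √(2.28×10²⁸/(4π·52310)).

d ≈ 1.86×10¹¹ m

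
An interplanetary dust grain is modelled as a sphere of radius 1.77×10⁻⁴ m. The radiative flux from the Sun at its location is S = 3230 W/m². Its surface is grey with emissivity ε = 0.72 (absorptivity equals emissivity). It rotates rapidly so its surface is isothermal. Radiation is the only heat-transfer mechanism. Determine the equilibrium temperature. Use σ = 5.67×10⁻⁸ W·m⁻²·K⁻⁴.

At equilibrium, absorbed power = emitted power.
Absorbing cross-section = πr² = 9.842×10⁻⁸ m²; emitting surface = 4πr² = 3.937×10⁻⁷ m² (ratio 4).
εS·A_cross = εσ·A_surf·T⁴  ⇒  T⁴ = S/(4σ)   (ε cancels).
T⁴ = 3230/(4·5.67×10⁻⁸) = 1.424×10¹⁰ K⁴.
T = (1.424×10¹⁰)^(1/4).

T ≈ 345 K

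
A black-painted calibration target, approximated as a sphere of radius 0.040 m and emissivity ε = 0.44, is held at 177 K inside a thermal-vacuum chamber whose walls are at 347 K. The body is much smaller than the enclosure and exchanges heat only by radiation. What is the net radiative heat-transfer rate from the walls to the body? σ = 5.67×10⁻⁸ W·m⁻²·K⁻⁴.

For a small grey body in a large enclosure: P_net = εσA(T_body⁴ − T_wall⁴).
A = 4πr² = 0.02011 m²; T_body⁴ − T_wall⁴ = 9.815×10⁸ − 1.450×10¹⁰ = -1.352×10¹⁰ K⁴.
|P_net| = 0.44·5.67×10⁻⁸·0.02011·1.352×10¹⁰.

P_net ≈ 6.78 W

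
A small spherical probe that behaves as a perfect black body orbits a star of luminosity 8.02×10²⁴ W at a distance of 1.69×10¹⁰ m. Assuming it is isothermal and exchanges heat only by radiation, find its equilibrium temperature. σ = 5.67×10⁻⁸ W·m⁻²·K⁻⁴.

T ≈ 315 K

First find the stellar flux at distance d: S = L/(4πd²) = 8.02×10²⁴/(4π·(1.69×10¹⁰)²) = 2235 W/m².
For an isothermal sphere, absorbed (1−a)S·πr² = emitted σ·4πr²·T⁴, so T⁴ = (1−a)S/(4σ).
T⁴ = 1.00·2235/(4·5.67×10⁻⁸) = 9.853×10⁹ K⁴.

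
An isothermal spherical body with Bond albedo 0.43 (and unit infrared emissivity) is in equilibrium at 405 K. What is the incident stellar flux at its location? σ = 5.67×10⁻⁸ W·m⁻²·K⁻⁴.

(1−a)S·πr² = σ·4πr²·T⁴ ⇒ S = 4σT⁴/(1−a).
S = 4·5.67×10⁻⁸·2.690×10¹⁰/0.570.

S ≈ 10700 W/m²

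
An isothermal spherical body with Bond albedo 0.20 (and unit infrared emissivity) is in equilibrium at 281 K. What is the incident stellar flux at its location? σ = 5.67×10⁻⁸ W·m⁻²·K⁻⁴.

(1−a)S·πr² = σ·4πr²·T⁴ ⇒ S = 4σT⁴/(1−a).
S = 4·5.67×10⁻⁸·6.235×10⁹/0.800.

S ≈ 1770 W/m²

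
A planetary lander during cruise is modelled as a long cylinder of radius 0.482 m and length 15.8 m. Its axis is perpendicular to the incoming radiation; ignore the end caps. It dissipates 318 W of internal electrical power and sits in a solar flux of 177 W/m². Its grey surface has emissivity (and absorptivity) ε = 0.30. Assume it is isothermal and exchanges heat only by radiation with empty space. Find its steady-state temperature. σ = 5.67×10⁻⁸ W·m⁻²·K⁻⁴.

T ≈ 193 K

At steady state, absorbed solar power + internal power = radiated power.
Absorbed: α·S·A_cross = 0.30·177·15.23 = 808.8 W (cross-section 2rL).
Total input = 808.8 + 318 = 1127 W.
Radiated: εσ·A_surf·T⁴ with A_surf = 2πrL = 47.85 m².
T⁴ = 1127/(0.30·5.67×10⁻⁸·47.85) = 1.384×10⁹ K⁴.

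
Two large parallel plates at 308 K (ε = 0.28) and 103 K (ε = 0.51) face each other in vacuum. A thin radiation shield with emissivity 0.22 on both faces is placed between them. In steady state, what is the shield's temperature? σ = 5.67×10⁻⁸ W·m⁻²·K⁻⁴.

In steady state the net flux on the hot side equals that on the cold side.
σ(T₁⁴−T_s⁴)/D₁ = σ(T_s⁴−T₂⁴)/D₂, with D₁ = 1/ε₁+1/ε_s−1 = 7.117, D₂ = 1/ε_s+1/ε₂−1 = 5.506.
Solve for T_s⁴: T_s⁴ = (D₂·T₁⁴ + D₁·T₂⁴)/(D₁+D₂) = 3.989×10⁹ K⁴.

T_s ≈ 251 K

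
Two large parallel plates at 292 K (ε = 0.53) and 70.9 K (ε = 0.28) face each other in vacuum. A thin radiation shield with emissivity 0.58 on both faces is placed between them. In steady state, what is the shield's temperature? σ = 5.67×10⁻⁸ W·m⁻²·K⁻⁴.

In steady state the net flux on the hot side equals that on the cold side.
σ(T₁⁴−T_s⁴)/D₁ = σ(T_s⁴−T₂⁴)/D₂, with D₁ = 1/ε₁+1/ε_s−1 = 2.611, D₂ = 1/ε_s+1/ε₂−1 = 4.296.
Solve for T_s⁴: T_s⁴ = (D₂·T₁⁴ + D₁·T₂⁴)/(D₁+D₂) = 4.531×10⁹ K⁴.

T_s ≈ 259 K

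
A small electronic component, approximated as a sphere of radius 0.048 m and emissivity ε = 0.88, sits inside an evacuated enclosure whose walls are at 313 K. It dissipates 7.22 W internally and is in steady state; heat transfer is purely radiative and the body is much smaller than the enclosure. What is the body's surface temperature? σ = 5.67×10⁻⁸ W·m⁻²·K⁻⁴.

T ≈ 348 K

For a small grey body in a large enclosure, net radiated power = εσA(T⁴ − T_w⁴).
Steady state: P = εσA(T⁴ − T_w⁴) with A = 4πr² = 0.02895 m².
T⁴ = P/(εσA) + T_w⁴ = 7.22/(0.88·5.67×10⁻⁸·0.02895) + (313)⁴
    = 4.998×10⁹ + 9.598×10⁹ = 1.460×10¹⁰ K⁴.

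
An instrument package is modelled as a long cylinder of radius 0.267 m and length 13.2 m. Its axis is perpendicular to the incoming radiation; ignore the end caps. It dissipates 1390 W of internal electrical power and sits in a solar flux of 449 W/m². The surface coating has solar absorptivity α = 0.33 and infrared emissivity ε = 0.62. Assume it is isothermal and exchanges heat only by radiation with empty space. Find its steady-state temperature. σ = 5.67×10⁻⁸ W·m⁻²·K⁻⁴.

At steady state, absorbed solar power + internal power = radiated power.
Absorbed: α·S·A_cross = 0.33·449·7.049 = 1044 W (cross-section 2rL).
Total input = 1044 + 1390 = 2434 W.
Radiated: εσ·A_surf·T⁴ with A_surf = 2πrL = 22.14 m².
T⁴ = 2434/(0.62·5.67×10⁻⁸·22.14) = 3.127×10⁹ K⁴.

T ≈ 236 K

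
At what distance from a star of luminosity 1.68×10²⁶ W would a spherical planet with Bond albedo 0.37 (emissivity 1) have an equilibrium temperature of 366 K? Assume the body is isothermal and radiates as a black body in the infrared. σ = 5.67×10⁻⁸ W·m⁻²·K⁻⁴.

d ≈ 4.55×10¹⁰ m

For an isothermal black-emitting sphere, (1−a)S·πr² = σ·4πr²·T⁴ ⇒ S = 4σT⁴/(1−a).
S = 4·5.67×10⁻⁸·(366)⁴/0.630 = 6460 W/m².
Flux falls as S = L/(4πd²), so d = √(L/(4πS)) = √(1.68×10²⁶/(4π·6460)).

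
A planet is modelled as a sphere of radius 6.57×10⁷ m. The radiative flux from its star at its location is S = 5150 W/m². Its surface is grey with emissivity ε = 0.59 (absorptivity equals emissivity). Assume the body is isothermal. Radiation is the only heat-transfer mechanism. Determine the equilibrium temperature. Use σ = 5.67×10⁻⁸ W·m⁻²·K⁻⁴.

At equilibrium, absorbed power = emitted power.
Absorbing cross-section = πr² = 1.356×10¹⁶ m²; emitting surface = 4πr² = 5.424×10¹⁶ m² (ratio 4).
εS·A_cross = εσ·A_surf·T⁴  ⇒  T⁴ = S/(4σ)   (ε cancels).
T⁴ = 5150/(4·5.67×10⁻⁸) = 2.271×10¹⁰ K⁴.
T = (2.271×10¹⁰)^(1/4).

T ≈ 388 K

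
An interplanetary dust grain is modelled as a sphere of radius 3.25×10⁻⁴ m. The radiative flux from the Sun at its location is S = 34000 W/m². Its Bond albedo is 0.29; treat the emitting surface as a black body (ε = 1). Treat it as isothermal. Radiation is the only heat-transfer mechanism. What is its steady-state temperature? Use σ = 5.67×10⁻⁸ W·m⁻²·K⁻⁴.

At equilibrium, absorbed power = emitted power.
Absorbing cross-section = πr² = 3.318×10⁻⁷ m²; emitting surface = 4πr² = 1.327×10⁻⁶ m² (ratio 4).
(1−a)S·A_cross = εσ·A_surf·T⁴  ⇒  T⁴ = (1−a)S/(4σ).
T⁴ = 0.710·34000/(4·5.67×10⁻⁸) = 1.064×10¹¹ K⁴.
T = (1.064×10¹¹)^(1/4).

T ≈ 571 K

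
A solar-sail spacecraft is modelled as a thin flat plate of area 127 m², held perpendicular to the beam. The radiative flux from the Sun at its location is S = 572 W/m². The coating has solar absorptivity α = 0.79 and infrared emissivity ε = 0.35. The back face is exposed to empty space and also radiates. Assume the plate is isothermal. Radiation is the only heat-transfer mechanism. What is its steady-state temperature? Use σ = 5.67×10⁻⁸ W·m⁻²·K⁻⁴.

At equilibrium, absorbed power = emitted power.
Absorbing cross-section = A = 127.0 m²; emitting surface = 2A = 254.0 m² (ratio 2).
αS·A_cross = εσ·A_surf·T⁴  ⇒  T⁴ = αS/(ε·2σ).
T⁴ = 0.790·572/(0.35·2·5.67×10⁻⁸) = 1.139×10¹⁰ K⁴.
T = (1.139×10¹⁰)^(1/4).

T ≈ 327 K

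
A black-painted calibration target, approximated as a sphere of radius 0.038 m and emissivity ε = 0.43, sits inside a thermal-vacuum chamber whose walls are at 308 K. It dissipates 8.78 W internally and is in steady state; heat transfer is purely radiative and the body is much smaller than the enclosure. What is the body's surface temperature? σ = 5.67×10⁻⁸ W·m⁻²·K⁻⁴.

For a small grey body in a large enclosure, net radiated power = εσA(T⁴ − T_w⁴).
Steady state: P = εσA(T⁴ − T_w⁴) with A = 4πr² = 0.01815 m².
T⁴ = P/(εσA) + T_w⁴ = 8.78/(0.43·5.67×10⁻⁸·0.01815) + (308)⁴
    = 1.985×10¹⁰ + 8.999×10⁹ = 2.884×10¹⁰ K⁴.

T ≈ 412 K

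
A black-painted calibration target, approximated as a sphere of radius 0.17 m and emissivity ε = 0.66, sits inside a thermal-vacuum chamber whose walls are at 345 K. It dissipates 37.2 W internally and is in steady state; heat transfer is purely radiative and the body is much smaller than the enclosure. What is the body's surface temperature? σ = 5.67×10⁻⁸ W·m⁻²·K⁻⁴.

For a small grey body in a large enclosure, net radiated power = εσA(T⁴ − T_w⁴).
Steady state: P = εσA(T⁴ − T_w⁴) with A = 4πr² = 0.3632 m².
T⁴ = P/(εσA) + T_w⁴ = 37.2/(0.66·5.67×10⁻⁸·0.3632) + (345)⁴
    = 2.737×10⁹ + 1.417×10¹⁰ = 1.690×10¹⁰ K⁴.

T ≈ 361 K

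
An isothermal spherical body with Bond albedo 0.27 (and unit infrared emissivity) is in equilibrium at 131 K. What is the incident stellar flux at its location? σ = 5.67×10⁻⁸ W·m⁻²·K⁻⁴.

S ≈ 91.5 W/m²

(1−a)S·πr² = σ·4πr²·T⁴ ⇒ S = 4σT⁴/(1−a).
S = 4·5.67×10⁻⁸·2.945×10⁸/0.730.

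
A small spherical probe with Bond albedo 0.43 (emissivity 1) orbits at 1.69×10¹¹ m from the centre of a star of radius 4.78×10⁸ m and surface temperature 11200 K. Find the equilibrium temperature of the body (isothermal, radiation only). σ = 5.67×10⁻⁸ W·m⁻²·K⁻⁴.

The star's surface emits σT_*⁴; at distance d the flux is S = σT_*⁴(R_*/d)².
S = 5.67×10⁻⁸·(11200)⁴·(4.78×10⁸/1.69×10¹¹)² = 7137 W/m².
For an isothermal sphere T⁴ = (1−a)S/(4σ) = 1.794×10¹⁰ K⁴.

T ≈ 366 K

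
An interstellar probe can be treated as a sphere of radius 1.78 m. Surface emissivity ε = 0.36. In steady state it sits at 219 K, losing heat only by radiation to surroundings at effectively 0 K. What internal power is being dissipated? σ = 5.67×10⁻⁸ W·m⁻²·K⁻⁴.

P ≈ 1870 W

Steady state: P = εσA T⁴.
A = 4πr² = 39.82 m²; T⁴ = (219)⁴ = 2.300×10⁹ K⁴.
P = 0.36 × 5.67×10⁻⁸ × 39.82 × 2.300×10⁹.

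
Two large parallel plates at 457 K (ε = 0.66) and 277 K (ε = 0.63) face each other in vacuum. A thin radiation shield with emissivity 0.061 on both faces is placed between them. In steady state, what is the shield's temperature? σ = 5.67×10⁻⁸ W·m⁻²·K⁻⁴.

T_s ≈ 397 K

In steady state the net flux on the hot side equals that on the cold side.
σ(T₁⁴−T_s⁴)/D₁ = σ(T_s⁴−T₂⁴)/D₂, with D₁ = 1/ε₁+1/ε_s−1 = 16.91, D₂ = 1/ε_s+1/ε₂−1 = 16.98.
Solve for T_s⁴: T_s⁴ = (D₂·T₁⁴ + D₁·T₂⁴)/(D₁+D₂) = 2.479×10¹⁰ K⁴.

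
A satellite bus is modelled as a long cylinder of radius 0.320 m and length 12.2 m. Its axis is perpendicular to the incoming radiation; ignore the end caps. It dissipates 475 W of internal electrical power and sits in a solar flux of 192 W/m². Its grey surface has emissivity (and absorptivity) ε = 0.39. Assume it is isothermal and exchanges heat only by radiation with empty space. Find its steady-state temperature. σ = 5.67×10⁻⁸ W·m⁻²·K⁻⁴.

T ≈ 210 K

At steady state, absorbed solar power + internal power = radiated power.
Absorbed: α·S·A_cross = 0.39·192·7.808 = 584.7 W (cross-section 2rL).
Total input = 584.7 + 475 = 1060 W.
Radiated: εσ·A_surf·T⁴ with A_surf = 2πrL = 24.53 m².
T⁴ = 1060/(0.39·5.67×10⁻⁸·24.53) = 1.954×10⁹ K⁴.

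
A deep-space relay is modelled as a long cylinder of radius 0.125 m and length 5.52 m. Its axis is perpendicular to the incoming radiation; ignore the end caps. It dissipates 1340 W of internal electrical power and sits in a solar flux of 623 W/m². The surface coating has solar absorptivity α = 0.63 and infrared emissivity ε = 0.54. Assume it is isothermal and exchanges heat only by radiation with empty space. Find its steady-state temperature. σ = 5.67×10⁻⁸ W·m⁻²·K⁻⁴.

T ≈ 345 K

At steady state, absorbed solar power + internal power = radiated power.
Absorbed: α·S·A_cross = 0.63·623·1.380 = 541.6 W (cross-section 2rL).
Total input = 541.6 + 1340 = 1882 W.
Radiated: εσ·A_surf·T⁴ with A_surf = 2πrL = 4.335 m².
T⁴ = 1882/(0.54·5.67×10⁻⁸·4.335) = 1.418×10¹⁰ K⁴.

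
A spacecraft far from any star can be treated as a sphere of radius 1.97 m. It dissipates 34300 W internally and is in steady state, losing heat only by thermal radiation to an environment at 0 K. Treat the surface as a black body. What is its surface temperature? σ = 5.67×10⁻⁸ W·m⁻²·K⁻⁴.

T ≈ 334 K

Steady state: internal power = radiated power, P = εσA T⁴.
Radiating area A = 4πr² = 48.77 m².
T⁴ = P/(εσA) = 34300/(1.0·5.67×10⁻⁸·48.77) = 1.240×10¹⁰ K⁴.
T = (1.240×10¹⁰)^(1/4).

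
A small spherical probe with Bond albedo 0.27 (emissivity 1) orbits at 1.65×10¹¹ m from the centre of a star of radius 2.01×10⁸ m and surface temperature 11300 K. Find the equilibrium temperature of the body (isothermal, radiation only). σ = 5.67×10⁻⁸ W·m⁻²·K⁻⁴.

T ≈ 258 K

The star's surface emits σT_*⁴; at distance d the flux is S = σT_*⁴(R_*/d)².
S = 5.67×10⁻⁸·(11300)⁴·(2.01×10⁸/1.65×10¹¹)² = 1372 W/m².
For an isothermal sphere T⁴ = (1−a)S/(4σ) = 4.416×10⁹ K⁴.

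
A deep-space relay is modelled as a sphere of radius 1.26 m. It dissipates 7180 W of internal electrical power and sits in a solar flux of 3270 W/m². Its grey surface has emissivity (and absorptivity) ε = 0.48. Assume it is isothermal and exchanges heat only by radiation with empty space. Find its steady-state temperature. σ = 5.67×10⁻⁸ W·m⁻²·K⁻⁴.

T ≈ 408 K

At steady state, absorbed solar power + internal power = radiated power.
Absorbed: α·S·A_cross = 0.48·3270·4.988 = 7829 W (cross-section πr²).
Total input = 7829 + 7180 = 15010 W.
Radiated: εσ·A_surf·T⁴ with A_surf = 4πr² = 19.95 m².
T⁴ = 15010/(0.48·5.67×10⁻⁸·19.95) = 2.764×10¹⁰ K⁴.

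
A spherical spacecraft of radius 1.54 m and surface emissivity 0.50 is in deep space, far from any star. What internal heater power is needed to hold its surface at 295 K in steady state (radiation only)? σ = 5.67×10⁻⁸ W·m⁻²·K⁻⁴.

P ≈ 6400 W

P = εσ·4πr²·T⁴.
4πr² = 29.80 m²; T⁴ = 7.573×10⁹ K⁴.
P = 0.50·5.67×10⁻⁸·29.80·7.573×10⁹.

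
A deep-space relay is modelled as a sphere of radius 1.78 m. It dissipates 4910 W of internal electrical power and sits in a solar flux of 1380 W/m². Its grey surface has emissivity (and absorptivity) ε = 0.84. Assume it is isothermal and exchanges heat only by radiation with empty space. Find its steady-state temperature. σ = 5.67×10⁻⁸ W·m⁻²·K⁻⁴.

At steady state, absorbed solar power + internal power = radiated power.
Absorbed: α·S·A_cross = 0.84·1380·9.954 = 11540 W (cross-section πr²).
Total input = 11540 + 4910 = 16450 W.
Radiated: εσ·A_surf·T⁴ with A_surf = 4πr² = 39.82 m².
T⁴ = 16450/(0.84·5.67×10⁻⁸·39.82) = 8.674×10⁹ K⁴.

T ≈ 305 K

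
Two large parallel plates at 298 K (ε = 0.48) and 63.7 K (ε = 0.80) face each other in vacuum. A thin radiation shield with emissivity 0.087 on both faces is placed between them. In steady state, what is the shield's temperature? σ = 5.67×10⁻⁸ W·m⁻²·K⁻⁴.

In steady state the net flux on the hot side equals that on the cold side.
σ(T₁⁴−T_s⁴)/D₁ = σ(T_s⁴−T₂⁴)/D₂, with D₁ = 1/ε₁+1/ε_s−1 = 12.58, D₂ = 1/ε_s+1/ε₂−1 = 11.74.
Solve for T_s⁴: T_s⁴ = (D₂·T₁⁴ + D₁·T₂⁴)/(D₁+D₂) = 3.816×10⁹ K⁴.

T_s ≈ 249 K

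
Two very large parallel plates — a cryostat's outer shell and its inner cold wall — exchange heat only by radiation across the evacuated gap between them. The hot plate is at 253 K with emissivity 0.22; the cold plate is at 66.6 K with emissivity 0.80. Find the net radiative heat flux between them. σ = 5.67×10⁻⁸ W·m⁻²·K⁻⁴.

For two infinite grey parallel plates, q = σ(T₁⁴ − T₂⁴)/(1/ε₁ + 1/ε₂ − 1).
T₁⁴ − T₂⁴ = 4.097×10⁹ − 1.967×10⁷ = 4.077×10⁹ K⁴.
1/ε₁ + 1/ε₂ − 1 = 4.545 + 1.250 − 1 = 4.795.
q = 5.67×10⁻⁸ × 4.077×10⁹ / 4.795.

q ≈ 48.2 W/m²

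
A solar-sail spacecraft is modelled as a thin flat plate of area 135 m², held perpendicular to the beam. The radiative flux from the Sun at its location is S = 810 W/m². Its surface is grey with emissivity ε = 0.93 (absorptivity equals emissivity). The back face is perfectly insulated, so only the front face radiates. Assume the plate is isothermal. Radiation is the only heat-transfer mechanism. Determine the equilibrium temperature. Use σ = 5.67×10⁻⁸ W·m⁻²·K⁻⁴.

At equilibrium, absorbed power = emitted power.
Absorbing cross-section = A = 135.0 m²; emitting surface = A = 135.0 m² (ratio 1).
εS·A_cross = εσ·A_surf·T⁴  ⇒  T⁴ = S/(1σ)   (ε cancels).
T⁴ = 810/(1·5.67×10⁻⁸) = 1.429×10¹⁰ K⁴.
T = (1.429×10¹⁰)^(1/4).

T ≈ 346 K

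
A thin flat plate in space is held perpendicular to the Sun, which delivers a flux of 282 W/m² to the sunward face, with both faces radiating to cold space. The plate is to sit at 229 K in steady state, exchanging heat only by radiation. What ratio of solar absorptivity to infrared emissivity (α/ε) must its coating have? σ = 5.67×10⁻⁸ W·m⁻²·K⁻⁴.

α/ε ≈ 1.11

Balance: αS·A = εσ·2A·T⁴ ⇒ α/ε = 2σT⁴/S.
α/ε = 2·5.67×10⁻⁸·(229)⁴/282 = 2·5.67×10⁻⁸·2.750×10⁹/282.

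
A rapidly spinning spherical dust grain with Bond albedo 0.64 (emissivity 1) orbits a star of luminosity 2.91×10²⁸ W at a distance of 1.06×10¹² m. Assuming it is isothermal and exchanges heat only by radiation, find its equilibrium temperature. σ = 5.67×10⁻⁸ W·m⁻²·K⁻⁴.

First find the stellar flux at distance d: S = L/(4πd²) = 2.91×10²⁸/(4π·(1.06×10¹²)²) = 2061 W/m².
For an isothermal sphere, absorbed (1−a)S·πr² = emitted σ·4πr²·T⁴, so T⁴ = (1−a)S/(4σ).
T⁴ = 0.360·2061/(4·5.67×10⁻⁸) = 3.271×10⁹ K⁴.

T ≈ 239 K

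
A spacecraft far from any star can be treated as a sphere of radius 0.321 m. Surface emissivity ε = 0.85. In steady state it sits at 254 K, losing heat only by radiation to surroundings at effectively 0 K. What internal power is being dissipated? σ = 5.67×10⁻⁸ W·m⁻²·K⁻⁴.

P ≈ 260 W

Steady state: P = εσA T⁴.
A = 4πr² = 1.295 m²; T⁴ = (254)⁴ = 4.162×10⁹ K⁴.
P = 0.85 × 5.67×10⁻⁸ × 1.295 × 4.162×10⁹.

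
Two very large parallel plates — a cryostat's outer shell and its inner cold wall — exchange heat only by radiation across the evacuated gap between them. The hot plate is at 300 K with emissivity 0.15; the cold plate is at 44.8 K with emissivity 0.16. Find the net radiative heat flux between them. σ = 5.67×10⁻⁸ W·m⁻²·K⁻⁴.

For two infinite grey parallel plates, q = σ(T₁⁴ − T₂⁴)/(1/ε₁ + 1/ε₂ − 1).
T₁⁴ − T₂⁴ = 8.100×10⁹ − 4.028×10⁶ = 8.096×10⁹ K⁴.
1/ε₁ + 1/ε₂ − 1 = 6.667 + 6.250 − 1 = 11.92.
q = 5.67×10⁻⁸ × 8.096×10⁹ / 11.92.

q ≈ 38.5 W/m²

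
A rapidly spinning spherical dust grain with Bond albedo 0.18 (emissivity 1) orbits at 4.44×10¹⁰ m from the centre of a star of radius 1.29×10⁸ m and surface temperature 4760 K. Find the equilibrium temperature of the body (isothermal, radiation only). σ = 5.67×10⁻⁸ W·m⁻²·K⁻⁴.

T ≈ 173 K

The star's surface emits σT_*⁴; at distance d the flux is S = σT_*⁴(R_*/d)².
S = 5.67×10⁻⁸·(4760)⁴·(1.29×10⁸/4.44×10¹⁰)² = 245.7 W/m².
For an isothermal sphere T⁴ = (1−a)S/(4σ) = 8.884×10⁸ K⁴.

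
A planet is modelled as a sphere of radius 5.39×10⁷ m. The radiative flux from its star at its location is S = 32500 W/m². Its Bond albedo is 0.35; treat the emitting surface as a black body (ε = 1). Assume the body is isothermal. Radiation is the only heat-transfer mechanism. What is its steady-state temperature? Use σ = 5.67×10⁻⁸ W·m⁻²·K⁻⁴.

T ≈ 552 K

At equilibrium, absorbed power = emitted power.
Absorbing cross-section = πr² = 9.127×10¹⁵ m²; emitting surface = 4πr² = 3.651×10¹⁶ m² (ratio 4).
(1−a)S·A_cross = εσ·A_surf·T⁴  ⇒  T⁴ = (1−a)S/(4σ).
T⁴ = 0.650·32500/(4·5.67×10⁻⁸) = 9.314×10¹⁰ K⁴.
T = (9.314×10¹⁰)^(1/4).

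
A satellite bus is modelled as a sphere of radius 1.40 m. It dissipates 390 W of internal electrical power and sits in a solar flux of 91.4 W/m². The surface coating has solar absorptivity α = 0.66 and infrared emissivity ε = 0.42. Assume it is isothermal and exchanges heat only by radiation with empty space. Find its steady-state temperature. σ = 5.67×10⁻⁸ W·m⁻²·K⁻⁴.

At steady state, absorbed solar power + internal power = radiated power.
Absorbed: α·S·A_cross = 0.66·91.4·6.158 = 371.4 W (cross-section πr²).
Total input = 371.4 + 390 = 761.4 W.
Radiated: εσ·A_surf·T⁴ with A_surf = 4πr² = 24.63 m².
T⁴ = 761.4/(0.42·5.67×10⁻⁸·24.63) = 1.298×10⁹ K⁴.

T ≈ 190 K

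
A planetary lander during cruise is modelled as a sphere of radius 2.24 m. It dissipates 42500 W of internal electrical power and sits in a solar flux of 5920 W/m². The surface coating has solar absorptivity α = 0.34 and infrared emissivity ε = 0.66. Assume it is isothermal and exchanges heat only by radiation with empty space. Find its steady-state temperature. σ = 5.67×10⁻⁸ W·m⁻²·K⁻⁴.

T ≈ 421 K

At steady state, absorbed solar power + internal power = radiated power.
Absorbed: α·S·A_cross = 0.34·5920·15.76 = 31730 W (cross-section πr²).
Total input = 31730 + 42500 = 74230 W.
Radiated: εσ·A_surf·T⁴ with A_surf = 4πr² = 63.05 m².
T⁴ = 74230/(0.66·5.67×10⁻⁸·63.05) = 3.146×10¹⁰ K⁴.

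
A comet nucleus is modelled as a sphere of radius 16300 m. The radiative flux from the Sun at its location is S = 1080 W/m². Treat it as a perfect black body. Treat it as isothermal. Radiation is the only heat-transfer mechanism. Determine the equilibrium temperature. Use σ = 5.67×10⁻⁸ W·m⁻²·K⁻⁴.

At equilibrium, absorbed power = emitted power.
Absorbing cross-section = πr² = 8.347×10⁸ m²; emitting surface = 4πr² = 3.339×10⁹ m² (ratio 4).
S·A_cross = εσ·A_surf·T⁴  ⇒  T⁴ = S/(4σ).
T⁴ = 1.00·1080/(4·5.67×10⁻⁸) = 4.762×10⁹ K⁴.
T = (4.762×10⁹)^(1/4).

T ≈ 263 K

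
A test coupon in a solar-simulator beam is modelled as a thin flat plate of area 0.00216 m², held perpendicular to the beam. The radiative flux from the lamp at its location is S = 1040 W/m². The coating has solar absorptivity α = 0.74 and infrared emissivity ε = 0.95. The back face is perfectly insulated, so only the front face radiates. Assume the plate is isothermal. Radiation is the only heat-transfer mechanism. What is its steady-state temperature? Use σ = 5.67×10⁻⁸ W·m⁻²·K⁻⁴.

At equilibrium, absorbed power = emitted power.
Absorbing cross-section = A = 0.002160 m²; emitting surface = A = 0.002160 m² (ratio 1).
αS·A_cross = εσ·A_surf·T⁴  ⇒  T⁴ = αS/(ε·1σ).
T⁴ = 0.740·1040/(0.95·1·5.67×10⁻⁸) = 1.429×10¹⁰ K⁴.
T = (1.429×10¹⁰)^(1/4).

T ≈ 346 K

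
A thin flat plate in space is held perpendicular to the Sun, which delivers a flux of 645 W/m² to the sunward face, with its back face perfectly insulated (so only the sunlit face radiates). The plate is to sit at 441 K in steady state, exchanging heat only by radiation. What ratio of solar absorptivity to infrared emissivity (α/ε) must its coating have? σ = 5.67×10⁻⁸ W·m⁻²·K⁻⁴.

α/ε ≈ 3.32

Balance: αS·A = εσ·1A·T⁴ ⇒ α/ε = σT⁴/S.
α/ε = 5.67×10⁻⁸·(441)⁴/645 = 5.67×10⁻⁸·3.782×10¹⁰/645.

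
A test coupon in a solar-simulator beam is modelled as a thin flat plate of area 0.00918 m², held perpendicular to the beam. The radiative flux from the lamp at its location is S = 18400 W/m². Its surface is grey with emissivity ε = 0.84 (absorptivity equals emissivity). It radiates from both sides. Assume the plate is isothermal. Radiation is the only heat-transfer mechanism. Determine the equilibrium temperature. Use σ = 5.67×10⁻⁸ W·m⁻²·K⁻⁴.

T ≈ 635 K

At equilibrium, absorbed power = emitted power.
Absorbing cross-section = A = 0.009180 m²; emitting surface = 2A = 0.01836 m² (ratio 2).
εS·A_cross = εσ·A_surf·T⁴  ⇒  T⁴ = S/(2σ)   (ε cancels).
T⁴ = 18400/(2·5.67×10⁻⁸) = 1.623×10¹¹ K⁴.
T = (1.623×10¹¹)^(1/4).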